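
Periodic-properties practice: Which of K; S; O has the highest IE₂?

O

After 1 electron has been removed, what remains? K⁺ is the bare [Ar] core; S⁺ still has 5 valence electrons; O⁺ still has 5 valence electrons.
Usually core removal costs more than valence removal, but here the competition is close: a tightly held n=2 valence electron can cost more to remove than an n=3 core electron, so the actual values have to decide it.
Valence configurations: S⁺ [Ne]3s²3p³, O⁺ [He]2s²2p³.
The numbers (kJ/mol): K 3052, S 2252, O 3388.
Hence IE_2: S < K < O.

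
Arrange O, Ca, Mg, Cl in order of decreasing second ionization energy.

Consider each +1 ion: O⁺ still has 5 valence electrons; Ca⁺ still has 1 valence electron; Mg⁺ still has 1 valence electron; Cl⁺ still has 6 valence electrons.
All are still removing valence electrons, so compare the +1 ions as you would atoms: IE_2 generally rises across a period (higher Z_eff) and falls down a group (larger shell), subject to the usual subshell exceptions.
Valence configurations: O⁺ [He]2s²2p³, Ca⁺ [Ar]4s¹, Mg⁺ [Ne]3s¹, Cl⁺ [Ne]3s²3p⁴.
Approximate IE_2 values (kJ/mol): O 3388, Ca 1145, Mg 1451, Cl 2298.
So the second ionization energies run Ca < Mg < Cl < O.

O > Cl > Mg > Ca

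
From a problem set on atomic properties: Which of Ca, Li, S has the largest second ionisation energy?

Li

The second ionization energy removes an electron from the +1 ion. For each element: Ca⁺ still has 1 valence electron; Li⁺ is the bare [He] core; S⁺ still has 5 valence electrons.
Core electrons are held far more tightly than valence electrons, so Li tops the IE_2 order.
Valence configurations: Ca⁺ [Ar]4s¹, S⁺ [Ne]3s²3p³.
Tabulated IE_2 (kJ/mol): Ca 1145, Li 7298, S 2252.
Overall IE_2 order: Ca < S < Li.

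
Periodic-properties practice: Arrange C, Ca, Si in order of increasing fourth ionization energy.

Si < C < Ca

IE_4 is the cost of taking one more electron from the +3 cation: C³⁺ still has 1 valence electron; Ca³⁺ is already 1 electron into the core; Si³⁺ still has 1 valence electron.
Breaking into a closed-shell core is much more expensive than removing a leftover valence electron — Ca has the largest IE_4 here.
Valence configurations: C³⁺ [He]2s¹, Si³⁺ [Ne]3s¹.
Tabulated IE_4 (kJ/mol): C 6223, Ca 6491, Si 4356.
Hence IE_4: Si < C < Ca.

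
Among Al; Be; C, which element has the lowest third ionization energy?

The third ionization energy removes an electron from the +2 ion. For each element: Al²⁺ still has 1 valence electron; Be²⁺ is the bare [He] core; C²⁺ still has 2 valence electrons.
Core electrons are held far more tightly than valence electrons, so Be tops the IE_3 order.
Valence configurations: Al²⁺ [Ne]3s¹, C²⁺ [He]2s².
Tabulated IE_3 (kJ/mol): Al 2745, Be 14849, C 4620.
Putting it together, IE_3: Al < C < Be.

Al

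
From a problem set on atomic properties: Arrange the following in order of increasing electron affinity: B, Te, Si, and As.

B, As, Si, Te

EA tends to increase across a period and decrease down a group, though the pattern is less regular than for IE or radius.
A diagonal step moves right (one effect) and down (the opposite effect) at once.
As > B: the two effects oppose for this pair; the across-period effect wins (78 vs 27 kJ/mol).
Si > As: the two effects oppose for this pair; the down-group effect wins (134 vs 78 kJ/mol).
Te > Si: period and group pull opposite ways; the across-period shift dominates (190 vs 134 kJ/mol).
Tabulated electron affinity (kJ/mol): B 27, Si 134, As 78, Te 190.
So from lowest to highest: B < As < Si < Te.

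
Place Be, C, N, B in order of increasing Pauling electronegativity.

Be < B < C < N

Be is in period 2, group 2; B is in period 2, group 13; C is in period 2, group 14; N is in period 2, group 15.
Atoms toward the upper right of the periodic table pull bonding electrons most strongly.
All lie in period 2, so electronegativity increases left to right.
So from lowest to highest: Be < B < C < N.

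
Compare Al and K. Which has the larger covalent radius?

Al is in period 3, group 13; K is in period 4, group 1.
Atomic radius shrinks across a period as nuclear charge pulls the same shell inward, and grows down a group as new shells are added.
These span different periods and groups, so the two trends combine.
K > Al: both effects reinforce here, so K is clearly the larger of the two.
For reference (pm): Al 126, K 196.
So K has the larger covalent radius (K > Al).

K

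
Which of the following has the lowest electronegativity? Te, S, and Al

Al

Al is in period 3, group 13; S is in period 3, group 16; Te is in period 5, group 16.
Atoms toward the upper right of the periodic table pull bonding electrons most strongly.
Here both period and group differ, so the two effects have to be weighed against each other.
Te > Al: period and group pull opposite ways; the across-period shift dominates (2.10 vs 1.61).
S > Te: they share group 16; the group trend gives S the larger value.
For reference (Pauling): Al 1.61, S 2.58, Te 2.10.
The lowest electronegativity among these belongs to Al.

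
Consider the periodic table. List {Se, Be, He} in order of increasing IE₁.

IE₁ increases left→right with effective nuclear charge and decreases top→bottom as the valence shell moves farther out.
These span different periods and groups, so the two trends combine.
Se > Be: the two effects oppose for this pair; the across-period effect wins (941 vs 900 kJ/mol).
He > Se: both effects reinforce here, so He is clearly the higher of the two.
Approximate values (kJ/mol): He 2372, Be 900, Se 941.
So from lowest to highest: Be < Se < He.

Be, Se, He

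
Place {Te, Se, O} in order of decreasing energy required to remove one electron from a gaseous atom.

O > Se > Te

IE₁ increases left→right with effective nuclear charge and decreases top→bottom as the valence shell moves farther out.
All are in group 16, so first ionization energy increases up the group.
So from highest to lowest: O > Se > Te.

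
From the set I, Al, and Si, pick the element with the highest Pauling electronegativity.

Smaller atoms with higher effective nuclear charge are more electronegative.
Neither a single period nor a single group — weigh both effects.
Si > Al: Si lies to the right of Al in period 3, so the across-period effect alone puts Si higher.
I > Si: the two effects oppose for this pair; the across-period effect wins (2.66 vs 1.90).
Tabulated electronegativity (Pauling): Al 1.61, Si 1.90, I 2.66.
The highest Pauling electronegativity among these belongs to I.

I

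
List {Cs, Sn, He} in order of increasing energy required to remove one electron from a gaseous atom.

Cs < Sn < He

Removing the outermost electron gets harder across a period and easier down a group.
Here both period and group differ, so the two effects have to be weighed against each other.
Sn > Cs: both effects reinforce here, so Sn is clearly the higher of the two.
He > Sn: both effects reinforce here, so He is clearly the higher of the two.
Tabulated first ionization energy (kJ/mol): He 2372, Sn 709, Cs 376.
So from lowest to highest: Cs < Sn < He.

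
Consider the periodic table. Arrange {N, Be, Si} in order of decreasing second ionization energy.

N, Be, Si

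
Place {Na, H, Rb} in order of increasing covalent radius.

H, Na, Rb

H is in period 1, group 1; Na is in period 3, group 1; Rb is in period 5, group 1.
Moving right in a period, electrons are added to the same shell under a stronger nuclear pull, so atoms get smaller; moving down, a new shell is opened and atoms get larger.
All are in group 1, so atomic radius increases down the group.
So from smallest to largest: H < Na < Rb.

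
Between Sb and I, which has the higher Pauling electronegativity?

Smaller atoms with higher effective nuclear charge are more electronegative.
All lie in period 5, so electronegativity increases left to right.
So I has the higher Pauling electronegativity (I > Sb).

I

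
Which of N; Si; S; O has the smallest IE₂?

The second ionization energy removes an electron from the +1 ion. For each element: N⁺ still has 4 valence electrons; Si⁺ still has 3 valence electrons; S⁺ still has 5 valence electrons; O⁺ still has 5 valence electrons.
All are still removing valence electrons, so compare the +1 ions as you would atoms: IE_2 generally rises across a period (higher Z_eff) and falls down a group (larger shell), subject to the usual subshell exceptions.
Valence configurations: N⁺ [He]2s²2p², Si⁺ [Ne]3s²3p¹, S⁺ [Ne]3s²3p³, O⁺ [He]2s²2p³.
The numbers (kJ/mol): N 2856, Si 1577, S 2252, O 3388.
Hence IE_2: Si < S < N < O.

Si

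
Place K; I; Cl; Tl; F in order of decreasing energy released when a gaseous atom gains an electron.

F is in period 2, group 17; Cl is in period 3, group 17; K is in period 4, group 1; I is in period 5, group 17; Tl is in period 6, group 13.
Adding an electron releases more energy for atoms nearer the top right (short of the noble gases).
These span different periods and groups, so the two trends combine.
K > Tl: the two effects oppose for this pair; the down-group effect wins (48 vs 19 kJ/mol).
I > K: period and group pull opposite ways; the across-period shift dominates (295 vs 48 kJ/mol).
F > I: F sits above I in group 17, so the down-group effect alone puts F higher.
Cl > F: this pair runs against the simple trend — see the exception note.
Note the exception: Cl has a higher electron affinity than F, contrary to the simple trend — F's small 2p subshell makes the incoming electron feel strong e⁻–e⁻ repulsion, so Cl actually releases more energy on gaining an electron.
Tabulated electron affinity (kJ/mol): F 328, Cl 349, K 48, I 295, Tl 19.
So from highest to lowest: Cl > F > I > K > Tl.

Cl > F > I > K > Tl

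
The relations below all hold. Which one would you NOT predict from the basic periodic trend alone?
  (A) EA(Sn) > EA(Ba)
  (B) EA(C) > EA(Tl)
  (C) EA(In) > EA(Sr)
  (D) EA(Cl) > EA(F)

The general trend: electron affinity increases across a period and decreases down a group.
(A) Sn (period 5, group 14) vs Ba (period 6, group 2): the stated order agrees with the simple trend.
(B) C (period 2, group 14) vs Tl (period 6, group 13): the stated order agrees with the simple trend.
(C) In (period 5, group 13) vs Sr (period 5, group 2): the stated order agrees with the simple trend.
(D) Cl (period 3, group 17) vs F (period 2, group 17): the stated order contradicts the simple trend.
The exception is (D): F's small 2p subshell makes the incoming electron feel strong e⁻–e⁻ repulsion, so Cl actually releases more energy on gaining an electron.

(D)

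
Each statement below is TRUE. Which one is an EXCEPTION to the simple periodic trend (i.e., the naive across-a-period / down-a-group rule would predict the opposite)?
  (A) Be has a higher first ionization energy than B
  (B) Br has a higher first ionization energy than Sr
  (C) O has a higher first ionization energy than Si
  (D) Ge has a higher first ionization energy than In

(A)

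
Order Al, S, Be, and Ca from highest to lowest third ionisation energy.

The third ionization energy removes an electron from the +2 ion. For each element: Al²⁺ still has 1 valence electron; S²⁺ still has 4 valence electrons; Be²⁺ is the bare [He] core; Ca²⁺ is the bare [Ar] core.
Core electrons are held far more tightly than valence electrons, so Ca and Be top the IE_3 order.
Valence configurations: Al²⁺ [Ne]3s¹, S²⁺ [Ne]3s²3p².
Approximate IE_3 values (kJ/mol): Al 2745, S 3357, Be 14849, Ca 4912.
So the third ionization energies run Al < S < Ca < Be.

Be > Ca > S > Al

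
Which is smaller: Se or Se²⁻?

Forming Se²⁻ adds 2 electrons to Se. More electron–electron repulsion in the same shell, with unchanged nuclear charge, lets the cloud expand.
An anion is larger than its parent atom: Se²⁻ > Se.

Se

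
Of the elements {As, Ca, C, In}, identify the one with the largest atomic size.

C is in period 2, group 14; Ca is in period 4, group 2; As is in period 4, group 15; In is in period 5, group 13.
Across a period the added protons contract the valence shell; down a group each new principal shell makes the atom larger.
Neither a single period nor a single group — weigh both effects.
As > C: period and group pull opposite ways; the down-group shift dominates (121 vs 75 pm).
In > As: both effects reinforce here, so In is clearly the larger of the two.
Ca > In: the two effects oppose for this pair; the across-period effect wins (171 vs 142 pm).
Tabulated atomic radius (pm): C 75, Ca 171, As 121, In 142.
The largest atomic size among these belongs to Ca.

Ca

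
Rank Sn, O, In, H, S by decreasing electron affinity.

S > O > Sn > H > In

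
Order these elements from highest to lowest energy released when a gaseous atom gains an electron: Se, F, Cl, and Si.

Atoms with high Z_eff and room in the valence shell (especially the halogens) have the most exothermic electron affinities.
Neither a single period nor a single group — weigh both effects.
Se > Si: period and group pull opposite ways; the across-period shift dominates (195 vs 134 kJ/mol).
F > Se: both effects reinforce here, so F is clearly the higher of the two.
Cl > F: this pair runs against the simple trend — see the exception note.
Note the exception: Cl has a higher electron affinity than F, contrary to the simple trend — F's small 2p subshell makes the incoming electron feel strong e⁻–e⁻ repulsion, so Cl actually releases more energy on gaining an electron.
Approximate values (kJ/mol): F 328, Si 134, Cl 349, Se 195.
So from highest to lowest: Cl > F > Se > Si.

Cl > F > Se > Si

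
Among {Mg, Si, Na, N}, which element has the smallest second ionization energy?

Consider each +1 ion: Mg⁺ still has 1 valence electron; Si⁺ still has 3 valence electrons; Na⁺ is the bare [Ne] core; N⁺ still has 4 valence electrons.
Breaking into a closed-shell core is much more expensive than removing a leftover valence electron — Na has the largest IE_2 here.
Valence configurations: Mg⁺ [Ne]3s¹, Si⁺ [Ne]3s²3p¹, N⁺ [He]2s²2p².
Approximate IE_2 values (kJ/mol): Mg 1451, Si 1577, Na 4562, N 2856.
Putting it together, IE_2: Mg < Si < N < Na.

Mg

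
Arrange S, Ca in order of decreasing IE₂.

Consider each +1 ion: S⁺ still has 5 valence electrons; Ca⁺ still has 1 valence electron.
All are still removing valence electrons, so compare the +1 ions as you would atoms: IE_2 generally rises across a period (higher Z_eff) and falls down a group (larger shell), subject to the usual subshell exceptions.
Valence configurations: S⁺ [Ne]3s²3p³, Ca⁺ [Ar]4s¹.
Tabulated IE_2 (kJ/mol): S 2252, Ca 1145.
Hence IE_2: Ca < S.

S > Ca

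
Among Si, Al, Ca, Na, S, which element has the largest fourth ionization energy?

The fourth ionization energy removes an electron from the +3 ion. For each element: Si³⁺ still has 1 valence electron; Al³⁺ is the bare [Ne] core; Ca³⁺ is already 1 electron into the core; Na³⁺ is already 2 electrons into the core; S³⁺ still has 3 valence electrons.
Pulling an electron out of a noble-gas core costs far more than removing a remaining valence electron, so Ca, Na and Al sit at the high end of IE_4.
Valence configurations: Si³⁺ [Ne]3s¹, S³⁺ [Ne]3s²3p¹.
Approximate IE_4 values (kJ/mol): Si 4356, Al 11577, Ca 6491, Na 9543, S 4556.
Hence IE_4: Si < S < Ca < Na < Al.

Al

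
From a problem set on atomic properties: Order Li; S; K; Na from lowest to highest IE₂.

The second ionization energy removes an electron from the +1 ion. For each element: Li⁺ is the bare [He] core; S⁺ still has 5 valence electrons; K⁺ is the bare [Ar] core; Na⁺ is the bare [Ne] core.
Pulling an electron out of a noble-gas core costs far more than removing a remaining valence electron, so K, Na and Li sit at the high end of IE_2.
Approximate IE_2 values (kJ/mol): Li 7298, S 2252, K 3052, Na 4562.
Overall IE_2 order: S < K < Na < Li.

S, K, Na, Li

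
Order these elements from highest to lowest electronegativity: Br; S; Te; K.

Br > S > Te > K

Electronegativity increases across a period and decreases down a group, tracking effective nuclear charge and atomic size.
These span different periods and groups, so the two trends combine.
Te > K: the two effects oppose for this pair; the across-period effect wins (2.10 vs 0.82).
S > Te: they share group 16; the group trend gives S the larger value.
Br > S: the two effects oppose for this pair; the across-period effect wins (2.96 vs 2.58).
For reference (Pauling): S 2.58, K 0.82, Br 2.96, Te 2.10.
So from highest to lowest: Br > S > Te > K.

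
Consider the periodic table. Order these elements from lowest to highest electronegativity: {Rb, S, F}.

EN rises left→right (higher Z_eff, smaller atoms) and falls top→bottom (larger, more shielded atoms).
Here both period and group differ, so the two effects have to be weighed against each other.
S > Rb: relative to Rb, both the across-period and down-group shifts push S's electronegativity up.
F > S: relative to S, both the across-period and down-group shifts push F's electronegativity up.
Tabulated electronegativity (Pauling): F 3.98, S 2.58, Rb 0.82.
So from lowest to highest: Rb < S < F.

Rb < S < F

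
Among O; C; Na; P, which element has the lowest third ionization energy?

P

After 2 electrons have been removed, what remains? O²⁺ still has 4 valence electrons; C²⁺ still has 2 valence electrons; Na²⁺ is already 1 electron into the core; P²⁺ still has 3 valence electrons.
Core electrons are held far more tightly than valence electrons, so Na tops the IE_3 order.
Valence configurations: O²⁺ [He]2s²2p², C²⁺ [He]2s², P²⁺ [Ne]3s²3p¹.
The numbers (kJ/mol): O 5300, C 4620, Na 6910, P 2914.
So the third ionization energies run P < C < O < Na.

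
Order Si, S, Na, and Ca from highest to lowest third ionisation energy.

Na, Ca, S, Si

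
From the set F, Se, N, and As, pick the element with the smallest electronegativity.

N is in period 2, group 15; F is in period 2, group 17; As is in period 4, group 15; Se is in period 4, group 16.
EN rises left→right (higher Z_eff, smaller atoms) and falls top→bottom (larger, more shielded atoms).
These span different periods and groups, so the two trends combine.
Se > As: both are in period 4; the period trend gives Se the larger value.
N > Se: period and group pull opposite ways; the down-group shift dominates (3.04 vs 2.55).
F > N: F lies to the right of N in period 2, so the across-period effect alone puts F higher.
Tabulated electronegativity (Pauling): N 3.04, F 3.98, As 2.18, Se 2.55.
The smallest electronegativity among these belongs to As.

As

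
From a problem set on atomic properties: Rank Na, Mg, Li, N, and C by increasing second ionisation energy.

Mg < C < N < Na < Li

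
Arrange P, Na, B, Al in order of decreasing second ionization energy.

Consider each +1 ion: P⁺ still has 4 valence electrons; Na⁺ is the bare [Ne] core; B⁺ still has 2 valence electrons; Al⁺ still has 2 valence electrons.
Core electrons are held far more tightly than valence electrons, so Na tops the IE_2 order.
Valence configurations: P⁺ [Ne]3s²3p², B⁺ [He]2s², Al⁺ [Ne]3s².
The numbers (kJ/mol): P 1907, Na 4562, B 2427, Al 1817.
Hence IE_2: Al < P < B < Na.

Na, B, P, Al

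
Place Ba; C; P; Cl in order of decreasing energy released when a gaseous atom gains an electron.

Cl > C > P > Ba

C is in period 2, group 14; P is in period 3, group 15; Cl is in period 3, group 17; Ba is in period 6, group 2.
Adding an electron releases more energy for atoms nearer the top right (short of the noble gases).
These span different periods and groups, so the two trends combine.
P > Ba: relative to Ba, both the across-period and down-group shifts push P's electron affinity up.
C > P: the two effects oppose for this pair; the down-group effect wins (122 vs 72 kJ/mol).
Cl > C: period and group pull opposite ways; the across-period shift dominates (349 vs 122 kJ/mol).
Approximate values (kJ/mol): C 122, P 72, Cl 349, Ba 14.
So from highest to lowest: Cl > C > P > Ba.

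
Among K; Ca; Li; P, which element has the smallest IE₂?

Ca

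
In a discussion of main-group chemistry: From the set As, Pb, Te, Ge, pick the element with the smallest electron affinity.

Ge is in period 4, group 14; As is in period 4, group 15; Te is in period 5, group 16; Pb is in period 6, group 14.
Atoms with high Z_eff and room in the valence shell (especially the halogens) have the most exothermic electron affinities.
Here both period and group differ, so the two effects have to be weighed against each other.
As > Pb: relative to Pb, both the across-period and down-group shifts push As's electron affinity up.
Ge > As: this pair runs against the simple trend — see the exception note.
Te > Ge: the two effects oppose for this pair; the across-period effect wins (190 vs 119 kJ/mol).
Note the exception: Ge has a higher electron affinity than As, contrary to the simple trend — adding an electron to As's half-filled 4p³ is unfavourable, so Ge (4p²) has the more exothermic EA.
Approximate values (kJ/mol): Ge 119, As 78, Te 190, Pb 35.
The smallest electron affinity among these belongs to Pb.

Pb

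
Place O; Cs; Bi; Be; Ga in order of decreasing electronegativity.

Be is in period 2, group 2; O is in period 2, group 16; Ga is in period 4, group 13; Cs is in period 6, group 1; Bi is in period 6, group 15.
Electronegativity increases across a period and decreases down a group, tracking effective nuclear charge and atomic size.
Here both period and group differ, so the two effects have to be weighed against each other.
Be > Cs: both effects reinforce here, so Be is clearly the higher of the two.
Ga > Be: period and group pull opposite ways; the across-period shift dominates (1.81 vs 1.57).
Bi > Ga: the two effects oppose for this pair; the across-period effect wins (2.02 vs 1.81).
O > Bi: both effects reinforce here, so O is clearly the higher of the two.
Approximate values (Pauling): Be 1.57, O 3.44, Ga 1.81, Cs 0.79, Bi 2.02.
So from highest to lowest: O > Bi > Ga > Be > Cs.

O > Bi > Ga > Be > Cs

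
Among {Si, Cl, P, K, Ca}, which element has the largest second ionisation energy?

Consider each +1 ion: Si⁺ still has 3 valence electrons; Cl⁺ still has 6 valence electrons; P⁺ still has 4 valence electrons; K⁺ is the bare [Ar] core; Ca⁺ still has 1 valence electron.
Pulling an electron out of a noble-gas core costs far more than removing a remaining valence electron, so K sits at the high end of IE_2.
Valence configurations: Si⁺ [Ne]3s²3p¹, Cl⁺ [Ne]3s²3p⁴, P⁺ [Ne]3s²3p², Ca⁺ [Ar]4s¹.
Tabulated IE_2 (kJ/mol): Si 1577, Cl 2298, P 1907, K 3052, Ca 1145.
Overall IE_2 order: Ca < Si < P < Cl < K.

K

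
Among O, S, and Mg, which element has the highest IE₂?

O

IE_2 is the cost of taking one more electron from the +1 cation: O⁺ still has 5 valence electrons; S⁺ still has 5 valence electrons; Mg⁺ still has 1 valence electron.
All are still removing valence electrons, so compare the +1 ions as you would atoms: IE_2 generally rises across a period (higher Z_eff) and falls down a group (larger shell), subject to the usual subshell exceptions.
Valence configurations: O⁺ [He]2s²2p³, S⁺ [Ne]3s²3p³, Mg⁺ [Ne]3s¹.
Approximate IE_2 values (kJ/mol): O 3388, S 2252, Mg 1451.
Putting it together, IE_2: Mg < S < O.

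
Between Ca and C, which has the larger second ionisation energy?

C

IE_2 is the cost of taking one more electron from the +1 cation: Ca⁺ still has 1 valence electron; C⁺ still has 3 valence electrons.
All are still removing valence electrons, so compare the +1 ions as you would atoms: IE_2 generally rises across a period (higher Z_eff) and falls down a group (larger shell), subject to the usual subshell exceptions.
Valence configurations: Ca⁺ [Ar]4s¹, C⁺ [He]2s²2p¹.
Approximate IE_2 values (kJ/mol): Ca 1145, C 2353.
Hence IE_2: Ca < C.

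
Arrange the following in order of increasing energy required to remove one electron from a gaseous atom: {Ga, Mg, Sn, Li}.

Li, Ga, Sn, Mg

Li is in period 2, group 1; Mg is in period 3, group 2; Ga is in period 4, group 13; Sn is in period 5, group 14.
IE₁ increases left→right with effective nuclear charge and decreases top→bottom as the valence shell moves farther out.
These sit on a diagonal, where the across-period and down-group effects partly cancel.
Ga > Li: the two effects oppose for this pair; the across-period effect wins (579 vs 520 kJ/mol).
Sn > Ga: period and group pull opposite ways; the across-period shift dominates (709 vs 579 kJ/mol).
Mg > Sn: period and group pull opposite ways; the down-group shift dominates (738 vs 709 kJ/mol).
For reference (kJ/mol): Li 520, Mg 738, Ga 579, Sn 709.
So from lowest to highest: Li < Ga < Sn < Mg.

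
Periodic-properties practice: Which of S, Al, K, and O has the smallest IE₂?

Al

The second ionization energy removes an electron from the +1 ion. For each element: S⁺ still has 5 valence electrons; Al⁺ still has 2 valence electrons; K⁺ is the bare [Ar] core; O⁺ still has 5 valence electrons.
Usually core removal costs more than valence removal, but here the competition is close: a tightly held n=2 valence electron can cost more to remove than an n=3 core electron, so the actual values have to decide it.
Valence configurations: S⁺ [Ne]3s²3p³, Al⁺ [Ne]3s², O⁺ [He]2s²2p³.
The numbers (kJ/mol): S 2252, Al 1817, K 3052, O 3388.
Overall IE_2 order: Al < S < K < O.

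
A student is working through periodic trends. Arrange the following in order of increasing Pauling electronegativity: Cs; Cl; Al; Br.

Cs < Al < Br < Cl

Al is in period 3, group 13; Cl is in period 3, group 17; Br is in period 4, group 17; Cs is in period 6, group 1.
Electronegativity increases across a period and decreases down a group, tracking effective nuclear charge and atomic size.
Neither a single period nor a single group — weigh both effects.
Al > Cs: relative to Cs, both the across-period and down-group shifts push Al's electronegativity up.
Br > Al: the two effects oppose for this pair; the across-period effect wins (2.96 vs 1.61).
Cl > Br: they share group 17; the group trend gives Cl the larger value.
For reference (Pauling): Al 1.61, Cl 3.16, Br 2.96, Cs 0.79.
So from lowest to highest: Cs < Al < Br < Cl.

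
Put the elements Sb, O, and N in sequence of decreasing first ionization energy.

N > O > Sb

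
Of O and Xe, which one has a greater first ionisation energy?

O

O is in period 2, group 16; Xe is in period 5, group 18.
First ionization energy rises across a period (greater Z_eff holds electrons more tightly) and falls down a group (valence electrons are farther from the nucleus).
Neither a single period nor a single group — weigh both effects.
O > Xe: the two effects oppose for this pair; the down-group effect wins (1314 vs 1170 kJ/mol).
Approximate values (kJ/mol): O 1314, Xe 1170.
So O has the greater first ionisation energy (O > Xe).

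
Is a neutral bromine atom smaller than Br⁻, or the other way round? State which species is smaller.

Forming Br⁻ adds 1 electron to Br. More electron–electron repulsion in the same shell, with unchanged nuclear charge, lets the cloud expand.
An anion is larger than its parent atom: Br⁻ > Br.

Br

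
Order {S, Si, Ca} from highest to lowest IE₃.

IE_3 is the cost of taking one more electron from the +2 cation: S²⁺ still has 4 valence electrons; Si²⁺ still has 2 valence electrons; Ca²⁺ is the bare [Ar] core.
Breaking into a closed-shell core is much more expensive than removing a leftover valence electron — Ca has the largest IE_3 here.
Valence configurations: S²⁺ [Ne]3s²3p², Si²⁺ [Ne]3s².
The numbers (kJ/mol): S 3357, Si 3232, Ca 4912.
Hence IE_3: Si < S < Ca.

Ca > S > Si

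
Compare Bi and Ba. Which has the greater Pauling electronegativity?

Bi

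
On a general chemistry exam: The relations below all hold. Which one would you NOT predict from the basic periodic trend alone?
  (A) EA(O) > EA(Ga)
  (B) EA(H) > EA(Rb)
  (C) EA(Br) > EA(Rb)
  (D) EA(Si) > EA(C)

(D)

The general trend: electron affinity increases across a period and decreases down a group.
(A) O (period 2, group 16) vs Ga (period 4, group 13): the stated order agrees with the simple trend.
(B) H (period 1, group 1) vs Rb (period 5, group 1): the stated order agrees with the simple trend.
(C) Br (period 4, group 17) vs Rb (period 5, group 1): the stated order agrees with the simple trend.
(D) Si (period 3, group 14) vs C (period 2, group 14): the stated order contradicts the simple trend.
The exception is (D): Si's larger, more diffuse 3p orbitals accept an added electron slightly more readily than C's compact 2p.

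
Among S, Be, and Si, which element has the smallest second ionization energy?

IE_2 is the cost of taking one more electron from the +1 cation: S⁺ still has 5 valence electrons; Be⁺ still has 1 valence electron; Si⁺ still has 3 valence electrons.
All are still removing valence electrons, so compare the +1 ions as you would atoms: IE_2 generally rises across a period (higher Z_eff) and falls down a group (larger shell), subject to the usual subshell exceptions.
Valence configurations: S⁺ [Ne]3s²3p³, Be⁺ [He]2s¹, Si⁺ [Ne]3s²3p¹.
The numbers (kJ/mol): S 2252, Be 1757, Si 1577.
Overall IE_2 order: Si < Be < S.

Si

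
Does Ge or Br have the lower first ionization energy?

Ge

Ge is in period 4, group 14; Br is in period 4, group 17.
Across a period the outer electron is held more tightly (higher IE₁); down a group it sits in a higher shell, more shielded, and comes off more easily.
All lie in period 4, so first ionization energy increases left to right.
So Ge has the lower first ionization energy (Ge < Br).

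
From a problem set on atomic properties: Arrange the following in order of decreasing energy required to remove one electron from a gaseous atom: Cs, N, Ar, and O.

Ar > N > O > Cs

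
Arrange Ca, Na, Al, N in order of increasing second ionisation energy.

IE_2 is the cost of taking one more electron from the +1 cation: Ca⁺ still has 1 valence electron; Na⁺ is the bare [Ne] core; Al⁺ still has 2 valence electrons; N⁺ still has 4 valence electrons.
Breaking into a closed-shell core is much more expensive than removing a leftover valence electron — Na has the largest IE_2 here.
Valence configurations: Ca⁺ [Ar]4s¹, Al⁺ [Ne]3s², N⁺ [He]2s²2p².
The numbers (kJ/mol): Ca 1145, Na 4562, Al 1817, N 2856.
Overall IE_2 order: Ca < Al < N < Na.

Ca < Al < N < Na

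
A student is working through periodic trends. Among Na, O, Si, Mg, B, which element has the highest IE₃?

Mg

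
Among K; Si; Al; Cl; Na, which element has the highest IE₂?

The second ionization energy removes an electron from the +1 ion. For each element: K⁺ is the bare [Ar] core; Si⁺ still has 3 valence electrons; Al⁺ still has 2 valence electrons; Cl⁺ still has 6 valence electrons; Na⁺ is the bare [Ne] core.
Core electrons are held far more tightly than valence electrons, so K and Na top the IE_2 order.
Valence configurations: Si⁺ [Ne]3s²3p¹, Al⁺ [Ne]3s², Cl⁺ [Ne]3s²3p⁴.
Si⁺ loses a lone 3p electron whereas Al⁺ must break into a filled 3s² pair, so IE_2(Al) > IE_2(Si) even though Si has the higher nuclear charge.
Tabulated IE_2 (kJ/mol): K 3052, Si 1577, Al 1817, Cl 2298, Na 4562.
Overall IE_2 order: Si < Al < Cl < K < Na.

Na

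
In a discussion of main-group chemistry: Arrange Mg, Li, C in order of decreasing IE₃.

Li, Mg, C

The third ionization energy removes an electron from the +2 ion. For each element: Mg²⁺ is the bare [Ne] core; Li²⁺ is already 1 electron into the core; C²⁺ still has 2 valence electrons.
Breaking into a closed-shell core is much more expensive than removing a leftover valence electron — Mg and Li have the largest IE_3 here.
The numbers (kJ/mol): Mg 7733, Li 11815, C 4620.
So the third ionization energies run C < Mg < Li.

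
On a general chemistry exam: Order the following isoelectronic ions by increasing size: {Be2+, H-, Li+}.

Be2+ < Li+ < H-

All of these have 2 electrons, so size is governed by nuclear charge alone: the more protons, the stronger the pull on the same electron cloud, and the smaller the ion.
Nuclear charges: Be2+ (Z=4), Li+ (Z=3), H- (Z=1).
Smallest to largest: Be2+ < Li+ < H-.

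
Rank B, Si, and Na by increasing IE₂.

After 1 electron has been removed, what remains? B⁺ still has 2 valence electrons; Si⁺ still has 3 valence electrons; Na⁺ is the bare [Ne] core.
Pulling an electron out of a noble-gas core costs far more than removing a remaining valence electron, so Na sits at the high end of IE_2.
Valence configurations: B⁺ [He]2s², Si⁺ [Ne]3s²3p¹.
Approximate IE_2 values (kJ/mol): B 2427, Si 1577, Na 4562.
Overall IE_2 order: Si < B < Na.

Si < B < Na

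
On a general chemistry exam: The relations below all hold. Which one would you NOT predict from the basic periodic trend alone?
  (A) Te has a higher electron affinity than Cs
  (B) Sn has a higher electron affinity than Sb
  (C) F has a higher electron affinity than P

The general trend: electron affinity increases across a period and decreases down a group.
(A) Te (period 5, group 16) vs Cs (period 6, group 1): the stated order agrees with the simple trend.
(B) Sn (period 5, group 14) vs Sb (period 5, group 15): the stated order contradicts the simple trend.
(C) F (period 2, group 17) vs P (period 3, group 15): the stated order agrees with the simple trend.
The exception is (B): adding an electron to Sb's half-filled 5p³ is unfavourable, so Sn has the more exothermic EA.

(B)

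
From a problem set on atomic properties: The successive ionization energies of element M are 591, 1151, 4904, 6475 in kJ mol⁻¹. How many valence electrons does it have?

Look for the largest jump between consecutive ionization energies: IE3/IE2 ≈ 4.3, far larger than any earlier ratio.
That jump marks the point where a core electron is being removed. So the atom has 2 valence electrons.

2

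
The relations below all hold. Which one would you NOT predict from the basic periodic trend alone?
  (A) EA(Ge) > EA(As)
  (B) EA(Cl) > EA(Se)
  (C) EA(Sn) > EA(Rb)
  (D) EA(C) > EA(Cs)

The general trend: electron affinity increases across a period and decreases down a group.
(A) Ge (period 4, group 14) vs As (period 4, group 15): the stated order contradicts the simple trend.
(B) Cl (period 3, group 17) vs Se (period 4, group 16): the stated order agrees with the simple trend.
(C) Sn (period 5, group 14) vs Rb (period 5, group 1): the stated order agrees with the simple trend.
(D) C (period 2, group 14) vs Cs (period 6, group 1): the stated order agrees with the simple trend.
The exception is (A): adding an electron to As's half-filled 4p³ is unfavourable, so Ge (4p²) has the more exothermic EA.

(A)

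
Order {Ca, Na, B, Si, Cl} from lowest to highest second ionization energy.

Ca < Si < Cl < B < Na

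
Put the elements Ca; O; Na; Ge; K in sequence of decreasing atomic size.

K > Ca > Na > Ge > O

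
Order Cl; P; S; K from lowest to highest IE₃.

P, S, Cl, K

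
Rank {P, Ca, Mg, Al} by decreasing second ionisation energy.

P > Al > Mg > Ca

After 1 electron has been removed, what remains? P⁺ still has 4 valence electrons; Ca⁺ still has 1 valence electron; Mg⁺ still has 1 valence electron; Al⁺ still has 2 valence electrons.
All are still removing valence electrons, so compare the +1 ions as you would atoms: IE_2 generally rises across a period (higher Z_eff) and falls down a group (larger shell), subject to the usual subshell exceptions.
Valence configurations: P⁺ [Ne]3s²3p², Ca⁺ [Ar]4s¹, Mg⁺ [Ne]3s¹, Al⁺ [Ne]3s².
The numbers (kJ/mol): P 1907, Ca 1145, Mg 1451, Al 1817.
Hence IE_2: Ca < Mg < Al < P.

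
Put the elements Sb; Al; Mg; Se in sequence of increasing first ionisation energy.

Al < Mg < Sb < Se

Mg is in period 3, group 2; Al is in period 3, group 13; Se is in period 4, group 16; Sb is in period 5, group 15.
Removing the outermost electron gets harder across a period and easier down a group.
Neither a single period nor a single group — weigh both effects.
Mg > Al: this pair runs against the simple trend — see the exception note.
Sb > Mg: period and group pull opposite ways; the across-period shift dominates (831 vs 738 kJ/mol).
Se > Sb: relative to Sb, both the across-period and down-group shifts push Se's first ionization energy up.
Note the exception: Mg has a higher first ionization energy than Al, contrary to the simple trend — Al's single 3p electron is easier to remove than one from Mg's filled 3s².
Tabulated first ionization energy (kJ/mol): Mg 738, Al 578, Se 941, Sb 831.
So from lowest to highest: Al < Mg < Sb < Se.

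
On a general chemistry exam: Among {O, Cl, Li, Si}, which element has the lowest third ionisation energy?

IE_3 is the cost of taking one more electron from the +2 cation: O²⁺ still has 4 valence electrons; Cl²⁺ still has 5 valence electrons; Li²⁺ is already 1 electron into the core; Si²⁺ still has 2 valence electrons.
Core electrons are held far more tightly than valence electrons, so Li tops the IE_3 order.
Valence configurations: O²⁺ [He]2s²2p², Cl²⁺ [Ne]3s²3p³, Si²⁺ [Ne]3s².
The numbers (kJ/mol): O 5300, Cl 3822, Li 11815, Si 3232.
So the third ionization energies run Si < Cl < O < Li.

Si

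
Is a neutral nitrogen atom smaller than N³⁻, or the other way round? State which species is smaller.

N

Forming N³⁻ adds 3 electrons to N. More electron–electron repulsion in the same shell, with unchanged nuclear charge, lets the cloud expand.
An anion is larger than its parent atom: N³⁻ > N.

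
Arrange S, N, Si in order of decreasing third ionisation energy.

N > S > Si

After 2 electrons have been removed, what remains? S²⁺ still has 4 valence electrons; N²⁺ still has 3 valence electrons; Si²⁺ still has 2 valence electrons.
All are still removing valence electrons, so compare the +2 ions as you would atoms: IE_3 generally rises across a period (higher Z_eff) and falls down a group (larger shell), subject to the usual subshell exceptions.
Valence configurations: S²⁺ [Ne]3s²3p², N²⁺ [He]2s²2p¹, Si²⁺ [Ne]3s².
The numbers (kJ/mol): S 3357, N 4578, Si 3232.
Overall IE_3 order: Si < S < N.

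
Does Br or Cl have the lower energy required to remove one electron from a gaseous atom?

Br

Across a period the outer electron is held more tightly (higher IE₁); down a group it sits in a higher shell, more shielded, and comes off more easily.
All are in group 17, so first ionization energy increases up the group.
So Br has the lower energy required to remove one electron from a gaseous atom (Br < Cl).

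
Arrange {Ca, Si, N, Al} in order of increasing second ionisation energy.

Ca < Si < Al < N

The second ionization energy removes an electron from the +1 ion. For each element: Ca⁺ still has 1 valence electron; Si⁺ still has 3 valence electrons; N⁺ still has 4 valence electrons; Al⁺ still has 2 valence electrons.
All are still removing valence electrons, so compare the +1 ions as you would atoms: IE_2 generally rises across a period (higher Z_eff) and falls down a group (larger shell), subject to the usual subshell exceptions.
Valence configurations: Ca⁺ [Ar]4s¹, Si⁺ [Ne]3s²3p¹, N⁺ [He]2s²2p², Al⁺ [Ne]3s².
Si⁺ loses a lone 3p electron whereas Al⁺ must break into a filled 3s² pair, so IE_2(Al) > IE_2(Si) even though Si has the higher nuclear charge.
Tabulated IE_2 (kJ/mol): Ca 1145, Si 1577, N 2856, Al 1817.
Putting it together, IE_2: Ca < Si < Al < N.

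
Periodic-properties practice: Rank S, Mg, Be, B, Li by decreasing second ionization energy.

The second ionization energy removes an electron from the +1 ion. For each element: S⁺ still has 5 valence electrons; Mg⁺ still has 1 valence electron; Be⁺ still has 1 valence electron; B⁺ still has 2 valence electrons; Li⁺ is the bare [He] core.
Breaking into a closed-shell core is much more expensive than removing a leftover valence electron — Li has the largest IE_2 here.
Valence configurations: S⁺ [Ne]3s²3p³, Mg⁺ [Ne]3s¹, Be⁺ [He]2s¹, B⁺ [He]2s².
The numbers (kJ/mol): S 2252, Mg 1451, Be 1757, B 2427, Li 7298.
Putting it together, IE_2: Mg < Be < S < B < Li.

Li, B, S, Be, Mg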